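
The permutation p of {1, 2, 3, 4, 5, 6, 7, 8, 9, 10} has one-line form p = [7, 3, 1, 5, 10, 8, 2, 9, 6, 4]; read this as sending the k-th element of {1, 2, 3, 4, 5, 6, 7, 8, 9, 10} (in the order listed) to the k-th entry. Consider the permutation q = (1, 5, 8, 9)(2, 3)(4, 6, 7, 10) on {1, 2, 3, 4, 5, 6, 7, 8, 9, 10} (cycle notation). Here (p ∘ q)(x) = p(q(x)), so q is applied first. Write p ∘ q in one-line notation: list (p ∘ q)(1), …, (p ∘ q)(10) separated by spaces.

(p ∘ q)(x) = p(q(x)). Computing each image: p(q(1)) = p(5) = 10, p(q(2)) = p(3) = 1, p(q(3)) = p(2) = 3, p(q(4)) = p(6) = 8, p(q(5)) = p(8) = 9, p(q(6)) = p(7) = 2, p(q(7)) = p(10) = 4, p(q(8)) = p(9) = 6, p(q(9)) = p(1) = 7, p(q(10)) = p(4) = 5.
Hence p ∘ q = [10 1 3 8 9 2 4 6 7 5].

10 1 3 8 9 2 4 6 7 5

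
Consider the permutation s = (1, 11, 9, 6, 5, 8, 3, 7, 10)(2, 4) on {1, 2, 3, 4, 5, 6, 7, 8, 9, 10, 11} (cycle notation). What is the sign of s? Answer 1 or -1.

The cycle lengths are 9, 2.
A cycle of length ℓ contributes ℓ−1 transpositions, so s is a product of 8 + 1 = 9 transpositions — odd.

-1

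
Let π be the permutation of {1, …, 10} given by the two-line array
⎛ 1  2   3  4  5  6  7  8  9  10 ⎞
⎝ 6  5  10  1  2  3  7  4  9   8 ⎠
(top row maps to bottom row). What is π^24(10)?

10

Tracing 10 → 8 → … returns to 10 after 6 steps, so 10 lies in a 6-cycle (1, 6, 3, 10, 8, 4).
Powers repeat with period 6 on this cycle, and 24 mod 6 = 0, so π^24(10) = π^0(10).
So π^24(10) = 10.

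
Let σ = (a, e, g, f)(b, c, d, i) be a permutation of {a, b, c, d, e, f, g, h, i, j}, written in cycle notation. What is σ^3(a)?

f

a lies in the 4-cycle (a, e, g, f).
Stepping 3 places around the cycle: a → e → g → f.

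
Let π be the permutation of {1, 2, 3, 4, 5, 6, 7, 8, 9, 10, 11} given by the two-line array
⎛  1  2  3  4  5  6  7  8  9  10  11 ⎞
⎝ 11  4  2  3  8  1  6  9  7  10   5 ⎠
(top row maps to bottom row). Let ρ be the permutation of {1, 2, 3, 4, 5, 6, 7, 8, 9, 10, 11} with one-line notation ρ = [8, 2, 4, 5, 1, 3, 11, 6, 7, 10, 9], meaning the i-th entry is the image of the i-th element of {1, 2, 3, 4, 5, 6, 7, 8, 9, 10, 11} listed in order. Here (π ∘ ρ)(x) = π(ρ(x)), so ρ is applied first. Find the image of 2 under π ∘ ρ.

ρ(2) = 2, then π(2) = 4; composing gives (π ∘ ρ)(2) = 4.

4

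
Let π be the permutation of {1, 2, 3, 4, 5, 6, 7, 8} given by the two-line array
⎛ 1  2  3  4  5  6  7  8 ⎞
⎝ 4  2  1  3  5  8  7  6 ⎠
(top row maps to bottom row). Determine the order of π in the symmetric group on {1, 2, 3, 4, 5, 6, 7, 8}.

6

Writing π as disjoint cycles, the cycle lengths are 3, 2, 1, 1, 1.
The order is lcm(3, 2) = 6.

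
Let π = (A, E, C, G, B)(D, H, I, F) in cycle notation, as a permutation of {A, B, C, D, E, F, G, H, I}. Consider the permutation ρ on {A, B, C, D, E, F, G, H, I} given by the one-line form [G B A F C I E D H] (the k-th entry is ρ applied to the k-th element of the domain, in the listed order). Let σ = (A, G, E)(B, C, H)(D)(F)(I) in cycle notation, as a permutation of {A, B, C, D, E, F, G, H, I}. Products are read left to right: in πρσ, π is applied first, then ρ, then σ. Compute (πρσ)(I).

I

(πρσ)(I) = σ(ρ(π(I))). π(I) = F, then ρ(F) = I, then σ(I) = I, so the result is I.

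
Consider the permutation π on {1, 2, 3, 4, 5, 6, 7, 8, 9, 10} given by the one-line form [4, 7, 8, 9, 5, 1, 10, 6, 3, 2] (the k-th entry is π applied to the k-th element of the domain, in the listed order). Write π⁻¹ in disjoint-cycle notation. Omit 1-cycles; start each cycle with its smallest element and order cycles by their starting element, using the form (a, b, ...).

The cycle decomposition of π is (1, 4, 9, 3, 8, 6)(2, 7, 10).
The inverse reverses every cycle; in canonical form, π⁻¹ = (1, 6, 8, 3, 9, 4)(2, 10, 7).

(1, 6, 8, 3, 9, 4)(2, 10, 7)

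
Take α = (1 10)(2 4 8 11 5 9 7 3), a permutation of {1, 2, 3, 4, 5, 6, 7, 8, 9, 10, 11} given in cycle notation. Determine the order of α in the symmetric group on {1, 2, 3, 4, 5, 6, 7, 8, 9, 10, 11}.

8

The cycle type of α is (8, 2, 1).
The order is lcm(8, 2) = 8.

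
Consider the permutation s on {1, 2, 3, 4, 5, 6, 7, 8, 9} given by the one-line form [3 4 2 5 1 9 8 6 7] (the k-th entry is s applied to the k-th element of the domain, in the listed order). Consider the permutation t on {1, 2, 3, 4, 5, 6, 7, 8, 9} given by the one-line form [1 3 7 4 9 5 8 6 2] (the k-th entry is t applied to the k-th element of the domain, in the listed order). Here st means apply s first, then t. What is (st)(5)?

(st)(5) = t(s(5)). s(5) = 1, then t(1) = 1. So (st)(5) = 1.

1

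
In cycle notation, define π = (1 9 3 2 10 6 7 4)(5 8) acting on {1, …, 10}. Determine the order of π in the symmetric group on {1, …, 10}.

The disjoint cycles have lengths 8, 2.
The order is lcm(8, 2) = 8.

8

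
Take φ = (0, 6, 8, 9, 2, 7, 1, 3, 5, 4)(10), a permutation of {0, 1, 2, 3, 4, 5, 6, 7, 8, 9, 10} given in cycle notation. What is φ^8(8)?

8 lies in the 10-cycle (0, 6, 8, 9, 2, 7, 1, 3, 5, 4).
Advancing 8 steps from 8: 8 → 9 → 2 → 7 → 1 → 3 → 5 → 4 → 0.

0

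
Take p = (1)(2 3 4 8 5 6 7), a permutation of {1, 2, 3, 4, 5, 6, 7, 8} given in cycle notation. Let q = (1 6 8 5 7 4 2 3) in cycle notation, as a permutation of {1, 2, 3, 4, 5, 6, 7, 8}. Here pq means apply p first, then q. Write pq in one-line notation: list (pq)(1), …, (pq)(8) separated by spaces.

(pq)(x) = q(p(x)). Computing each image: q(p(1)) = q(1) = 6, q(p(2)) = q(3) = 1, q(p(3)) = q(4) = 2, q(p(4)) = q(8) = 5, q(p(5)) = q(6) = 8, q(p(6)) = q(7) = 4, q(p(7)) = q(2) = 3, q(p(8)) = q(5) = 7.
Hence pq = [6 1 2 5 8 4 3 7].

6 1 2 5 8 4 3 7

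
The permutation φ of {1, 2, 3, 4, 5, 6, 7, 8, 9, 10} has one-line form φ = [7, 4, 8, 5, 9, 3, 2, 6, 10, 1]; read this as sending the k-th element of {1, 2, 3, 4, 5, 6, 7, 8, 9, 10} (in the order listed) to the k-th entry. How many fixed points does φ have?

No element satisfies φ(x) = x, so there are 0 fixed points.

0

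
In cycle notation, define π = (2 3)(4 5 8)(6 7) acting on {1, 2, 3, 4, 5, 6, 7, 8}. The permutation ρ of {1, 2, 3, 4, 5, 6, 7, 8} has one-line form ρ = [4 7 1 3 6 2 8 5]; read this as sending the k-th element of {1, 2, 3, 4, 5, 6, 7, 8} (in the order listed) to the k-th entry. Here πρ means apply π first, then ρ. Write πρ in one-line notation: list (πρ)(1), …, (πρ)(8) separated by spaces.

4 1 7 6 5 8 2 3

For each element, apply π then ρ: 1 → 1 → 4; 2 → 3 → 1; 3 → 2 → 7; 4 → 5 → 6; 5 → 8 → 5; 6 → 7 → 8; 7 → 6 → 2; 8 → 4 → 3.
Collecting the images, πρ = [4 1 7 6 5 8 2 3].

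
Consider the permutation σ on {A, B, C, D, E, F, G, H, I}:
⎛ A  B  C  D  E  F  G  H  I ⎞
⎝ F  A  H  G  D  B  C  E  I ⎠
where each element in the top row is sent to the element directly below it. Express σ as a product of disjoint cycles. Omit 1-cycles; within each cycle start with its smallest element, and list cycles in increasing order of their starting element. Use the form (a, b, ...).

Iterating σ from A gives A → F → B → A; that is the 3-cycle (A, F, B).
Continuing from each remaining unvisited element yields (A, F, B)(C, H, E, D, G).

(A, F, B)(C, H, E, D, G)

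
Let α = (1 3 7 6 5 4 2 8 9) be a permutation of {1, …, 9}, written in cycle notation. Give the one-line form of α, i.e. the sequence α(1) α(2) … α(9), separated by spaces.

3 8 7 2 4 5 6 9 1

Each element maps to the next entry in its cycle (wrapping to the front): 1↦3, 2↦8, 3↦7, 4↦2, 5↦4, 6↦5, 7↦6, 8↦9, 9↦1.
Listing these in domain order gives 3 8 7 2 4 5 6 9 1.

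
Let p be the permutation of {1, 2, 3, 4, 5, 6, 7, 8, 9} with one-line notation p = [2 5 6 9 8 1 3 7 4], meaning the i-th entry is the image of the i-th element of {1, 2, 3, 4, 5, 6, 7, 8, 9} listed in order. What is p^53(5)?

6

Tracing 5 → 8 → … returns to 5 after 7 steps, so 5 lies in a 7-cycle (1, 2, 5, 8, 7, 3, 6).
On a 7-cycle, p^7 is the identity, so p^53 = p^4 there (53 ≡ 4 mod 7).
Advancing 4 steps from 5: 5 → 8 → 7 → 3 → 6.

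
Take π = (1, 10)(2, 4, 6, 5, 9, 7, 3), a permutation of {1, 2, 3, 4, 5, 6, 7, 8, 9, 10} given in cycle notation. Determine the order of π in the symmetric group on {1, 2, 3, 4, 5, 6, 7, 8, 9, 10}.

14

The disjoint cycles have lengths 7, 2, 1.
The order of π is the least common multiple of its cycle lengths: lcm(7, 2) = 14.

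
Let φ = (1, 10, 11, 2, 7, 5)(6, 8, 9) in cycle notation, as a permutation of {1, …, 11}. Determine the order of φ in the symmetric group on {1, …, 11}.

The cycle type of φ is (6, 3, 1, 1).
Since disjoint cycles commute, ord(φ) = lcm(6, 3) = 6.

6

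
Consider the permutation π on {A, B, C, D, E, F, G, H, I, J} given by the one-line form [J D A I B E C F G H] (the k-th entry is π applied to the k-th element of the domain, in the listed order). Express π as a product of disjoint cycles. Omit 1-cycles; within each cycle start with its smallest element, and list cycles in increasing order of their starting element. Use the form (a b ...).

(A J H F E B D I G C)

Iterating π from A gives A → J → H → F → E → B → D → I → G → C → A; that is the 10-cycle (A J H F E B D I G C).
Repeating from the next unused element and collecting all non-trivial cycles gives (A J H F E B D I G C).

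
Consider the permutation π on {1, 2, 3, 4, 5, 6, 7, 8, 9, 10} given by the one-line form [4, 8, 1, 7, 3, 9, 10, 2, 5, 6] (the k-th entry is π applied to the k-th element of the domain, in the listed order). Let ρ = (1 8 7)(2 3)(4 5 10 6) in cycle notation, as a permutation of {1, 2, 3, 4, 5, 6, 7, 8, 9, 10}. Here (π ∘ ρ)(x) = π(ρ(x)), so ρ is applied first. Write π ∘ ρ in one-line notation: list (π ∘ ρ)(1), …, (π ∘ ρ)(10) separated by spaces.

2 1 8 3 6 7 4 10 5 9

For each element, apply ρ then π: 1 → 8 → 2; 2 → 3 → 1; 3 → 2 → 8; 4 → 5 → 3; 5 → 10 → 6; 6 → 4 → 7; 7 → 1 → 4; 8 → 7 → 10; 9 → 9 → 5; 10 → 6 → 9.
So π ∘ ρ in one-line form is 2 1 8 3 6 7 4 10 5 9.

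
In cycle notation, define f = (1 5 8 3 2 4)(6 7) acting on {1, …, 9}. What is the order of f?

6

The cycle type of f is (6, 2, 1).
The order is lcm(6, 2) = 6.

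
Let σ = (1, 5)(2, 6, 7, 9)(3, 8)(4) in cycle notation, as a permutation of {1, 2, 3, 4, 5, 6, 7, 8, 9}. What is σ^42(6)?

9

6 lies in the 4-cycle (2, 6, 7, 9).
Powers repeat with period 4 on this cycle, and 42 mod 4 = 2, so σ^42(6) = σ^2(6).
Advancing 2 steps from 6: 6 → 7 → 9.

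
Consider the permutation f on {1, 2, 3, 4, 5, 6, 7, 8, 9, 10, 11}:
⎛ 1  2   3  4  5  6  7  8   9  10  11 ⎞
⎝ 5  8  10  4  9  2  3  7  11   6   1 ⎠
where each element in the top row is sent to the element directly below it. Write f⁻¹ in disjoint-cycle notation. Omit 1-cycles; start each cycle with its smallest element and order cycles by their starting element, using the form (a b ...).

First write f in disjoint cycles: (1 5 9 11)(2 8 7 3 10 6).
The inverse reverses every cycle; in canonical form, f⁻¹ = (1 11 9 5)(2 6 10 3 7 8).

(1 11 9 5)(2 6 10 3 7 8)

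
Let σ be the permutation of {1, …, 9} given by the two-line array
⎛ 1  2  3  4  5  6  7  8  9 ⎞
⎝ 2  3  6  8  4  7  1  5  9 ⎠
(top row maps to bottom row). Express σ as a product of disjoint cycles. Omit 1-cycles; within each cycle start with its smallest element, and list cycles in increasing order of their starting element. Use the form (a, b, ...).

(1, 2, 3, 6, 7)(4, 8, 5)

From 1: 1 → 2 → 3 → 6 → 7 → 1, closing the cycle (1, 2, 3, 6, 7).
Continuing from each remaining unvisited element yields (1, 2, 3, 6, 7)(4, 8, 5).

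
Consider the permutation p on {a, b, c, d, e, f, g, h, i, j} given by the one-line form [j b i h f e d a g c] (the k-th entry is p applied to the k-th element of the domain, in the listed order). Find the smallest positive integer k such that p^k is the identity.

The disjoint-cycle form of p has cycle lengths 7, 2, 1.
The order is lcm(7, 2) = 14.

14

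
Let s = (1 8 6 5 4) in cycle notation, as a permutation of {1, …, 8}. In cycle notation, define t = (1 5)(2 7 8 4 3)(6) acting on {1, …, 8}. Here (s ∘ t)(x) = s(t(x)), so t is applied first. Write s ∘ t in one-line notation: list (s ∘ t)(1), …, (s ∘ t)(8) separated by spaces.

4 7 2 3 8 5 6 1

(s ∘ t)(x) = s(t(x)). Computing each image: s(t(1)) = s(5) = 4, s(t(2)) = s(7) = 7, s(t(3)) = s(2) = 2, s(t(4)) = s(3) = 3, s(t(5)) = s(1) = 8, s(t(6)) = s(6) = 5, s(t(7)) = s(8) = 6, s(t(8)) = s(4) = 1.
Hence s ∘ t = [4 7 2 3 8 5 6 1].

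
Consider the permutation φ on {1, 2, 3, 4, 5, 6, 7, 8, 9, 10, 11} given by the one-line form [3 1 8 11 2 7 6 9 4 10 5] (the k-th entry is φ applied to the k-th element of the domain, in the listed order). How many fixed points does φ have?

1

The fixed points (elements with φ(x) = x) are {10}, so there is 1.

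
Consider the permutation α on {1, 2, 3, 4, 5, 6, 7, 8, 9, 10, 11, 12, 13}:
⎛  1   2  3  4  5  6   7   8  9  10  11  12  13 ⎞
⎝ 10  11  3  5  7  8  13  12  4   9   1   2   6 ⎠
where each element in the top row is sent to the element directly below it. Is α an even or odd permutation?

In disjoint-cycle form the cycle lengths are 12, 1.
A cycle is odd iff its length is even; α has 1 even-length cycle, so sgn(α) = (−1)^1 and α is odd.

odd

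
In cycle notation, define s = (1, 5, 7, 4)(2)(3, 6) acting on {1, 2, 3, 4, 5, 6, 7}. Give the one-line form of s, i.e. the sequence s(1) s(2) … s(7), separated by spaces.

Reading each image from the cycles: 1↦5, 2↦2, 3↦6, 4↦1, 5↦7, 6↦3, 7↦4.
So the one-line form is 5 2 6 1 7 3 4.

5 2 6 1 7 3 4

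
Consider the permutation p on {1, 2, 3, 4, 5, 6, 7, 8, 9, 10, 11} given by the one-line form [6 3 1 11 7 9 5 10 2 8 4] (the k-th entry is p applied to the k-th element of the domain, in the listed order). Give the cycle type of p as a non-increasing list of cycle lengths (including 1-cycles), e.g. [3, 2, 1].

[5, 2, 2, 2]

The disjoint cycles are (1 6 9 2 3)(4 11)(5 7)(8 10), with lengths 5, 2, 2, 2 in non-increasing order.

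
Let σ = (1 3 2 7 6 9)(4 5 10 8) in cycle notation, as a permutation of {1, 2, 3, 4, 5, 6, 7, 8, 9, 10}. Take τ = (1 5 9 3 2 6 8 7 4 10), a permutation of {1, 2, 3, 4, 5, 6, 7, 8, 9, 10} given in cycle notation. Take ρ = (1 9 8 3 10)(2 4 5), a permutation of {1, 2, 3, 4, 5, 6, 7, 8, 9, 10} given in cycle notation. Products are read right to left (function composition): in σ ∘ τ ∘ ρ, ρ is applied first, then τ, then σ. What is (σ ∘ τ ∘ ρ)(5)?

(σ ∘ τ ∘ ρ)(5) = σ(τ(ρ(5))). ρ(5) = 2, then τ(2) = 6, then σ(6) = 9, so the result is 9.

9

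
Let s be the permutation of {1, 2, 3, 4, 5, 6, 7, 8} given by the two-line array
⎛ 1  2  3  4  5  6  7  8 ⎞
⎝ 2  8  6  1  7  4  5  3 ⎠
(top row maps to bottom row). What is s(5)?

The entry below 5 in the array is 7, so s(5) = 7.

7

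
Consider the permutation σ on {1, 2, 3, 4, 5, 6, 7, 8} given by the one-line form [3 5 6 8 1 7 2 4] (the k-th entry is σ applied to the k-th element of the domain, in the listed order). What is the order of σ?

Writing σ as disjoint cycles, the cycle lengths are 6, 2.
Since disjoint cycles commute, ord(σ) = lcm(6, 2) = 6.

6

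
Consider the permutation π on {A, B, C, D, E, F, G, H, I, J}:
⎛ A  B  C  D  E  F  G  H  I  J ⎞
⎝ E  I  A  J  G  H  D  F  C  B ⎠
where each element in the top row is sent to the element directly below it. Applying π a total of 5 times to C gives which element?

J

Tracing C → A → … returns to C after 8 steps, so C lies in an 8-cycle (A, E, G, D, J, B, I, C).
Advancing 5 steps from C: C → A → E → G → D → J.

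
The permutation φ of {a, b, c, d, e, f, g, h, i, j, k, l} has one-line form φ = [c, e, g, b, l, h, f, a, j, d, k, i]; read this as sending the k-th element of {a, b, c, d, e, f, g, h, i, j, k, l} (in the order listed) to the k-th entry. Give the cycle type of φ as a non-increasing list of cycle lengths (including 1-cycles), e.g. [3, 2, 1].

[6, 5, 1]

The disjoint cycles are (a c g f h)(b e l i j d)(k), with lengths 6, 5, 1 in non-increasing order.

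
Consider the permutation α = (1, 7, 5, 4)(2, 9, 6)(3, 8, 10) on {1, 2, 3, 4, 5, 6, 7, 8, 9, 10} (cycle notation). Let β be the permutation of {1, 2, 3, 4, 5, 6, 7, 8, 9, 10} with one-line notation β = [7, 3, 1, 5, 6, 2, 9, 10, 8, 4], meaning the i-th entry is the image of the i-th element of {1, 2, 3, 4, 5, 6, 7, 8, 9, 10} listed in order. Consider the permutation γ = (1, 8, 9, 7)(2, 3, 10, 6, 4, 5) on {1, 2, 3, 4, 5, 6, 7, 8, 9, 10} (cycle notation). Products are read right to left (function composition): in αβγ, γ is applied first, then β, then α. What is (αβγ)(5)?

8

Chase 5: γ(5) = 2; β(2) = 3; α(3) = 8. Hence (αβγ)(5) = 8.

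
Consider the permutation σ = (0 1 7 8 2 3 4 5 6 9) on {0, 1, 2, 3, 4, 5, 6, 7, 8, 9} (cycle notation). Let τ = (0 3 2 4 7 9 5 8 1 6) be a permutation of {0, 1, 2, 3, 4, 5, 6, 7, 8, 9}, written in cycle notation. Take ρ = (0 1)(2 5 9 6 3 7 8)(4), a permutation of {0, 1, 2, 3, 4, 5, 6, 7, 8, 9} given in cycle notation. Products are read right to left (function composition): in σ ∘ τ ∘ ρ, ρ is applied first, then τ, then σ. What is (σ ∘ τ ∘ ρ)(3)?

Chase 3: ρ(3) = 7; τ(7) = 9; σ(9) = 0. Hence (σ ∘ τ ∘ ρ)(3) = 0.

0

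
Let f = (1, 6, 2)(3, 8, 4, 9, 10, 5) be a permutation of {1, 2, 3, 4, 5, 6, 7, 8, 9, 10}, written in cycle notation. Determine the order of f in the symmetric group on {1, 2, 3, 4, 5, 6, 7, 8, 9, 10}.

The cycle type of f is (6, 3, 1).
The order of f is the least common multiple of its cycle lengths: lcm(6, 3) = 6.

6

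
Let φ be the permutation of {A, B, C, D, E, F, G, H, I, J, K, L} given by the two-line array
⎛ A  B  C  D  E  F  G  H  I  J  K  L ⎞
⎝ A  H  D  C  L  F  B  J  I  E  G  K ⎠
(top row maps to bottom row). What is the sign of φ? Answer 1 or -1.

In disjoint-cycle form the cycle lengths are 7, 2, 1, 1, 1.
A cycle is odd iff its length is even; φ has 1 even-length cycle, so sgn(φ) = (−1)^1 and φ is odd.

-1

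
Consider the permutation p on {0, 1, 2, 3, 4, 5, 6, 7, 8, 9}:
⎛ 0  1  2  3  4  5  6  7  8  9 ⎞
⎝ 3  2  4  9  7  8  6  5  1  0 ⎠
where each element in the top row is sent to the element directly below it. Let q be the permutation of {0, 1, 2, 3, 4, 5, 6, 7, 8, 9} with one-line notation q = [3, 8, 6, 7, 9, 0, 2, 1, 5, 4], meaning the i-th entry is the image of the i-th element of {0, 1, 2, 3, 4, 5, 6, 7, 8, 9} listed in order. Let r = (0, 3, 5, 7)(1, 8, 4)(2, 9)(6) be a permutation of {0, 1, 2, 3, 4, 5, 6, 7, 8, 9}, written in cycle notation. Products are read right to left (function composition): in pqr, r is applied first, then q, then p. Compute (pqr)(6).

4

Chase 6: r(6) = 6; q(6) = 2; p(2) = 4. Hence (pqr)(6) = 4.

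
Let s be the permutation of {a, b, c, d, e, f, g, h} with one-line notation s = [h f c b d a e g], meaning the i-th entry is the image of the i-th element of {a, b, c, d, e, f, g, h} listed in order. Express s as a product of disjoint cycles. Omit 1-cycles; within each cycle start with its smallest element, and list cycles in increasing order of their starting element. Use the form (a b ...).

(a h g e d b f)

Iterating s from a gives a → h → g → e → d → b → f → a; that is the 7-cycle (a h g e d b f).
Continuing from each remaining unvisited element yields (a h g e d b f).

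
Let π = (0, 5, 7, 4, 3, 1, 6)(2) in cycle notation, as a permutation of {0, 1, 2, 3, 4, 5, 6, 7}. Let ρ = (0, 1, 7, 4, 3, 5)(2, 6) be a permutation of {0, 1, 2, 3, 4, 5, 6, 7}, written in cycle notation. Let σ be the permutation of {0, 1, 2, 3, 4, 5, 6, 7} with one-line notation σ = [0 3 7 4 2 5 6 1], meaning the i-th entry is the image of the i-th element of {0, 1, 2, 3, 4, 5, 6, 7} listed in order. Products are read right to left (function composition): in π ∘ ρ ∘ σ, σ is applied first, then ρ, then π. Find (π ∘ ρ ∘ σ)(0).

Chase 0: σ(0) = 0; ρ(0) = 1; π(1) = 6. Hence (π ∘ ρ ∘ σ)(0) = 6.

6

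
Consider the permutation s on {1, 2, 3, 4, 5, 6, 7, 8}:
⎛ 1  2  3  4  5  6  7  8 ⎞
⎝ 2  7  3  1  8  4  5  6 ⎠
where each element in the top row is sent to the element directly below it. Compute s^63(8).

Tracing 8 → 6 → … returns to 8 after 7 steps, so 8 lies in a 7-cycle (1 2 7 5 8 6 4).
Since the cycle has length 7, s^63 acts on it the same as s^0 (63 mod 7 = 0).
So s^63(8) = 8.

8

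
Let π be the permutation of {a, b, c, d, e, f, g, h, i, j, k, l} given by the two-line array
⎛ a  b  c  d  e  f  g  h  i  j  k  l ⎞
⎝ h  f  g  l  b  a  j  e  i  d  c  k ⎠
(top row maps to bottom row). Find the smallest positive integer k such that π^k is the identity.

30

Writing π as disjoint cycles, the cycle lengths are 6, 5, 1.
The order is lcm(6, 5) = 30.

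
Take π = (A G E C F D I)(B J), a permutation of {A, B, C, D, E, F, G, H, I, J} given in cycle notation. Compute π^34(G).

A

G lies in the 7-cycle (A G E C F D I).
Since the cycle has length 7, π^34 acts on it the same as π^6 (34 mod 7 = 6).
Advancing 6 steps from G: G → E → C → F → D → I → A.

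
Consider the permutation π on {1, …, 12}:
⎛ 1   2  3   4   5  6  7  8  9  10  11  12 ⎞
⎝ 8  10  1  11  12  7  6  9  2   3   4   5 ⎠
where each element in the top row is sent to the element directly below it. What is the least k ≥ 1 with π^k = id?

6

Decomposing into disjoint cycles gives cycle lengths 6, 2, 2, 2.
Since disjoint cycles commute, ord(π) = lcm(6, 2, 2, 2) = 6.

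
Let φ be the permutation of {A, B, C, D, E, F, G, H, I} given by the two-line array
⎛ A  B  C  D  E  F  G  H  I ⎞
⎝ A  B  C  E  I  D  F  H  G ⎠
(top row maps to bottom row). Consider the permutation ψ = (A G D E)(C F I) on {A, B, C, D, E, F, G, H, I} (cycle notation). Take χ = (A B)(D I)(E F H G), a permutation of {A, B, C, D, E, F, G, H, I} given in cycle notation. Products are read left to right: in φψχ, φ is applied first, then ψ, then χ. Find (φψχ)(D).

B

Apply the permutations in order: φ(D) = E, then ψ(E) = A, then χ(A) = B. So (φψχ)(D) = B.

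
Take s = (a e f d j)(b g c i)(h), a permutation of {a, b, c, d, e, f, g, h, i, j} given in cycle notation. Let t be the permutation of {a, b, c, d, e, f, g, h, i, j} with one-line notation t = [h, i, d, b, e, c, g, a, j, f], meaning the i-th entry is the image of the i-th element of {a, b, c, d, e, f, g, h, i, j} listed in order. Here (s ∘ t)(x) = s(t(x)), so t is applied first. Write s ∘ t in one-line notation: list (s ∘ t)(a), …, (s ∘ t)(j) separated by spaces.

(s ∘ t)(x) = s(t(x)). Computing each image: s(t(a)) = s(h) = h, s(t(b)) = s(i) = b, s(t(c)) = s(d) = j, s(t(d)) = s(b) = g, s(t(e)) = s(e) = f, s(t(f)) = s(c) = i, s(t(g)) = s(g) = c, s(t(h)) = s(a) = e, s(t(i)) = s(j) = a, s(t(j)) = s(f) = d.
Hence s ∘ t = [h b j g f i c e a d].

h b j g f i c e a d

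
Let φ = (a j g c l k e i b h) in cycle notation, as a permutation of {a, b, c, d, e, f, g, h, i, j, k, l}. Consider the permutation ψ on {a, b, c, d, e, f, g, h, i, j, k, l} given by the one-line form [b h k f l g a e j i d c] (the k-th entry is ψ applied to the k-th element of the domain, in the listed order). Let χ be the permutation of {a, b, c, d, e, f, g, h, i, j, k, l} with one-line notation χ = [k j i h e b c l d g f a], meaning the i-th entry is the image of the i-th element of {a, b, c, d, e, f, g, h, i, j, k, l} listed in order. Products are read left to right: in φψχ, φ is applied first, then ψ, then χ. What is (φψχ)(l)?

Chase l: φ(l) = k; ψ(k) = d; χ(d) = h. Hence (φψχ)(l) = h.

h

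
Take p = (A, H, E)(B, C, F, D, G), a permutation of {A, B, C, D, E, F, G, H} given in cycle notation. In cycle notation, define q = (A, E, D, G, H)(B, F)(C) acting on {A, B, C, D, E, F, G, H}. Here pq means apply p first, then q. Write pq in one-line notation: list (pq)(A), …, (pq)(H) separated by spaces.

A C B H E G F D

For each element, apply p then q: A → H → A; B → C → C; C → F → B; D → G → H; E → A → E; F → D → G; G → B → F; H → E → D.
Collecting the images, pq = [A C B H E G F D].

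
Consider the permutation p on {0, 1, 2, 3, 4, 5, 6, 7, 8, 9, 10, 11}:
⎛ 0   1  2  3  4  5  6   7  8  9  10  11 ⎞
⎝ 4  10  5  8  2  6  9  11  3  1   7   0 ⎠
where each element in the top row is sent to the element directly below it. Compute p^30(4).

4

Tracing 4 → 2 → … returns to 4 after 10 steps, so 4 lies in a 10-cycle (0 4 2 5 6 9 1 10 7 11).
On a 10-cycle, p^10 is the identity, so p^30 = p^0 there (30 ≡ 0 mod 10).
So p^30(4) = 4.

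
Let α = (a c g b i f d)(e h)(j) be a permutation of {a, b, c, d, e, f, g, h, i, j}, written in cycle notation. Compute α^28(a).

a lies in the 7-cycle (a c g b i f d).
On a 7-cycle, α^7 is the identity, so α^28 = α^0 there (28 ≡ 0 mod 7).
So α^28(a) = a.

a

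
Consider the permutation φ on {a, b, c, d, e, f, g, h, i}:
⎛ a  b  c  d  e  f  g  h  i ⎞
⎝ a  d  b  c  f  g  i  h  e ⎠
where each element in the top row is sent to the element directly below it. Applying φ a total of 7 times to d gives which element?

Tracing d → c → … returns to d after 3 steps, so d lies in a 3-cycle (b d c).
Since the cycle has length 3, φ^7 acts on it the same as φ^1 (7 mod 3 = 1).
Stepping 1 place around the cycle: d → c.

c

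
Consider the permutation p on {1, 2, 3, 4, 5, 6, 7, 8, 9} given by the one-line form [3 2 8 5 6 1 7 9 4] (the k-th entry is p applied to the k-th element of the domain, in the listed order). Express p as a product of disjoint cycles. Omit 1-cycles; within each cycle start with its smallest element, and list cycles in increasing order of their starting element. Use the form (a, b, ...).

From 1: 1 → 3 → 8 → 9 → 4 → 5 → 6 → 1, closing the cycle (1, 3, 8, 9, 4, 5, 6).
Continuing from each remaining unvisited element yields (1, 3, 8, 9, 4, 5, 6).

(1, 3, 8, 9, 4, 5, 6)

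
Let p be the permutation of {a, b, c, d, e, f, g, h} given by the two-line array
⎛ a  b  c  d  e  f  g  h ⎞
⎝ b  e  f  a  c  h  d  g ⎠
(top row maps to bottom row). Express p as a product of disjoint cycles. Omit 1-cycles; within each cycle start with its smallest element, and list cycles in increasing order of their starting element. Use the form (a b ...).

From a: a → b → e → c → f → h → g → d → a, closing the cycle (a b e c f h g d).
Continuing from each remaining unvisited element yields (a b e c f h g d).

(a b e c f h g d)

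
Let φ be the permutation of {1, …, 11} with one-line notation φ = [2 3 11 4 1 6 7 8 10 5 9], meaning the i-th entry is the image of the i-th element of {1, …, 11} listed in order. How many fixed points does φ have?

The fixed points (elements with φ(x) = x) are {4, 6, 7, 8}, so there are 4.

4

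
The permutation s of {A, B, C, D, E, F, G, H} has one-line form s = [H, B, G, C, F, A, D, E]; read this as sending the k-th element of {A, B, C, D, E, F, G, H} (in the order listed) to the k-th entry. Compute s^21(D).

D

Tracing D → C → … returns to D after 3 steps, so D lies in a 3-cycle (C G D).
Since the cycle has length 3, s^21 acts on it the same as s^0 (21 mod 3 = 0).
So s^21(D) = D.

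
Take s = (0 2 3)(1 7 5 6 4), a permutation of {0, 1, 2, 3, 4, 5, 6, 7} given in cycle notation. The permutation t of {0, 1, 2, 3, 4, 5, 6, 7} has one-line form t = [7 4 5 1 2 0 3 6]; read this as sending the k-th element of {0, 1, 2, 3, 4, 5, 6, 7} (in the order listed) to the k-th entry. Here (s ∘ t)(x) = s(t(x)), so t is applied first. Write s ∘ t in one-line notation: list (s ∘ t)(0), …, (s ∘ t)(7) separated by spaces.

Chase each element through t then s: 0 → 7 → 5; 1 → 4 → 1; 2 → 5 → 6; 3 → 1 → 7; 4 → 2 → 3; 5 → 0 → 2; 6 → 3 → 0; 7 → 6 → 4.
So s ∘ t in one-line form is 5 1 6 7 3 2 0 4.

5 1 6 7 3 2 0 4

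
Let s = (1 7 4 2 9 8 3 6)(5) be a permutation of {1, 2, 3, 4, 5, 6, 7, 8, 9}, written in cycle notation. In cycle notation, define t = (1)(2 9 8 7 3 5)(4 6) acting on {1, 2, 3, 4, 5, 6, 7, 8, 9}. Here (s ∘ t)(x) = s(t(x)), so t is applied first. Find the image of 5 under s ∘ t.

9

t(5) = 2, then s(2) = 9; composing gives (s ∘ t)(5) = 9.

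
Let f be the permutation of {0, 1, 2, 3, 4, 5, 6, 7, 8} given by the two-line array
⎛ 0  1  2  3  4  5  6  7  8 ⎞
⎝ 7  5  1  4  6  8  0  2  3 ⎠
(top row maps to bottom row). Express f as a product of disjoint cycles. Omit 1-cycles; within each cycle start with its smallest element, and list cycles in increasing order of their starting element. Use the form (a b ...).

(0 7 2 1 5 8 3 4 6)

From 0: 0 → 7 → 2 → 1 → 5 → 8 → 3 → 4 → 6 → 0, closing the cycle (0 7 2 1 5 8 3 4 6).
Repeating from the next unused element and collecting all non-trivial cycles gives (0 7 2 1 5 8 3 4 6).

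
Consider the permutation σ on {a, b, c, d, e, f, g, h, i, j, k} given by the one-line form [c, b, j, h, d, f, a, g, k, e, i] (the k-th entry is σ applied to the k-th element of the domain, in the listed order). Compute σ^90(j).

Tracing j → e → … returns to j after 7 steps, so j lies in a 7-cycle (a c j e d h g).
On a 7-cycle, σ^7 is the identity, so σ^90 = σ^6 there (90 ≡ 6 mod 7).
Stepping 6 places around the cycle: j → e → d → h → g → a → c.

c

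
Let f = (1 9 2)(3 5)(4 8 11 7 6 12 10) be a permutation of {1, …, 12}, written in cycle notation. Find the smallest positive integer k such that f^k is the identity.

The cycle type of f is (7, 3, 2).
Since disjoint cycles commute, ord(f) = lcm(7, 3, 2) = 42.

42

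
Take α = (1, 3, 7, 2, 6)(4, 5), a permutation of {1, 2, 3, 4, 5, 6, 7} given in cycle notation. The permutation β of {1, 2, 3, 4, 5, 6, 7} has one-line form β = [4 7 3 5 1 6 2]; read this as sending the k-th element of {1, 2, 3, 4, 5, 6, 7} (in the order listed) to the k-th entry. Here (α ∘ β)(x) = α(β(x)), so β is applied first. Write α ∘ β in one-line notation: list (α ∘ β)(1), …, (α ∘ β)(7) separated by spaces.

For each element, apply β then α: 1 → 4 → 5; 2 → 7 → 2; 3 → 3 → 7; 4 → 5 → 4; 5 → 1 → 3; 6 → 6 → 1; 7 → 2 → 6.
Collecting the images, α ∘ β = [5 2 7 4 3 1 6].

5 2 7 4 3 1 6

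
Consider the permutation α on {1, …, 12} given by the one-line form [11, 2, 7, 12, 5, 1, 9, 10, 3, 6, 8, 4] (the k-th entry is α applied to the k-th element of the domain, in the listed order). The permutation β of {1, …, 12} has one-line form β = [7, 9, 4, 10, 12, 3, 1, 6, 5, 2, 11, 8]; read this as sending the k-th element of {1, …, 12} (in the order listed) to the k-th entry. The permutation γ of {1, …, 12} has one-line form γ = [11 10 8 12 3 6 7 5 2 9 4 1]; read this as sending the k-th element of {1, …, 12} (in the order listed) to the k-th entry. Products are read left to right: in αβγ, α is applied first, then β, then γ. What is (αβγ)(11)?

6

Apply the permutations in order: α(11) = 8, then β(8) = 6, then γ(6) = 6. So (αβγ)(11) = 6.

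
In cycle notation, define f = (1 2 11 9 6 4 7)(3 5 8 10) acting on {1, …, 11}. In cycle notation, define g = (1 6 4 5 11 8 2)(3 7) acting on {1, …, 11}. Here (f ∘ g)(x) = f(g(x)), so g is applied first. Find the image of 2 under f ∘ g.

(f ∘ g)(2) = f(g(2)). g(2) = 1, then f(1) = 2. So (f ∘ g)(2) = 2.

2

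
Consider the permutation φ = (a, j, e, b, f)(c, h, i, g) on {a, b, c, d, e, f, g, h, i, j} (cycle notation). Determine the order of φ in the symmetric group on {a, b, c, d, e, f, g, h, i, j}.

The disjoint cycles have lengths 5, 4, 1.
Since disjoint cycles commute, ord(φ) = lcm(5, 4) = 20.

20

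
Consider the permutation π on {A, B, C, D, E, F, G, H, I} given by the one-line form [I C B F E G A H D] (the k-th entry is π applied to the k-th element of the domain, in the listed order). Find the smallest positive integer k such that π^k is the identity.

10

Decomposing into disjoint cycles gives cycle lengths 5, 2, 1, 1.
Since disjoint cycles commute, ord(π) = lcm(5, 2) = 10.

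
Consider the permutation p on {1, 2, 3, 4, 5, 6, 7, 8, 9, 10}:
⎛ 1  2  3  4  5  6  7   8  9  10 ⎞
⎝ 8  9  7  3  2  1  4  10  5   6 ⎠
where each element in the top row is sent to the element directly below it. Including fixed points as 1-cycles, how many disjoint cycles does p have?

3

The cycle decomposition is (1 8 10 6)(2 9 5)(3 7 4), which has 3 cycles (counting 1-cycles).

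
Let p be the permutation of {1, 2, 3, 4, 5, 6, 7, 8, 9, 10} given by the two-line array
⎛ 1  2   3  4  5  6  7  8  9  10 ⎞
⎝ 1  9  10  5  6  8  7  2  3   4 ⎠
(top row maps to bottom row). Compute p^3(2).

10

Tracing 2 → 9 → … returns to 2 after 8 steps, so 2 lies in an 8-cycle (2, 9, 3, 10, 4, 5, 6, 8).
Advancing 3 steps from 2: 2 → 9 → 3 → 10.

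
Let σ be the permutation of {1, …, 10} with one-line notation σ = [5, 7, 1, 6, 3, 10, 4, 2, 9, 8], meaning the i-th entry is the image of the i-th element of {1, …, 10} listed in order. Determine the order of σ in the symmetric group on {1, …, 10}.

6

The disjoint-cycle form of σ has cycle lengths 6, 3, 1.
The order is lcm(6, 3) = 6.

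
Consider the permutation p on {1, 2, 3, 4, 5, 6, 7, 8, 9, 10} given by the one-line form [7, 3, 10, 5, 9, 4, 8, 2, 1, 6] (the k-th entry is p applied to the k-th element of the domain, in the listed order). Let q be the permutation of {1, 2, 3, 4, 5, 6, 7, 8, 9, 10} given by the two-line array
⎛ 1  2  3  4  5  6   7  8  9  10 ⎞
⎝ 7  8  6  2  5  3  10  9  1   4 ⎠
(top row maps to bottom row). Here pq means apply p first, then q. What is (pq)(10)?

3

First apply p: p(10) = 6, then q(6) = 3. Thus (pq)(10) = 3.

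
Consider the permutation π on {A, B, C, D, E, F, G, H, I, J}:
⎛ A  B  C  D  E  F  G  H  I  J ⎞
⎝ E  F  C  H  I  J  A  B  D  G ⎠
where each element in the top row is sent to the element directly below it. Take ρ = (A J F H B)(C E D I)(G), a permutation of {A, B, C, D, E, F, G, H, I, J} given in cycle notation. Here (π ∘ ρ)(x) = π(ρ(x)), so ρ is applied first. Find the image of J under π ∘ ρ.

(π ∘ ρ)(J) = π(ρ(J)). ρ(J) = F, then π(F) = J. So (π ∘ ρ)(J) = J.

J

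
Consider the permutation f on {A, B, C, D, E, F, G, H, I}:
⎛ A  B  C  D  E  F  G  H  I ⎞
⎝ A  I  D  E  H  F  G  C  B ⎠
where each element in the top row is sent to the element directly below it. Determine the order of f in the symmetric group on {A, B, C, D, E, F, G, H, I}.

Decomposing into disjoint cycles gives cycle lengths 4, 2, 1, 1, 1.
Since disjoint cycles commute, ord(f) = lcm(4, 2) = 4.

4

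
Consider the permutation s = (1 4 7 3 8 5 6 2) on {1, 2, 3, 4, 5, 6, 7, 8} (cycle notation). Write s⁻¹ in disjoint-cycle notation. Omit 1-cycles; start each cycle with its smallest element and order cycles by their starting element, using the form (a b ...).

(1 2 6 5 8 3 7 4)

The inverse reverses each cycle.
Reversing each cycle of s and rotating so the smallest element leads gives (1 2 6 5 8 3 7 4).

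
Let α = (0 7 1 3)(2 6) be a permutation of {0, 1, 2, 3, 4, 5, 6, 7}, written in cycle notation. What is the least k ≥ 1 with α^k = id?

The disjoint cycles have lengths 4, 2, 1, 1.
The order of α is the least common multiple of its cycle lengths: lcm(4, 2) = 4.

4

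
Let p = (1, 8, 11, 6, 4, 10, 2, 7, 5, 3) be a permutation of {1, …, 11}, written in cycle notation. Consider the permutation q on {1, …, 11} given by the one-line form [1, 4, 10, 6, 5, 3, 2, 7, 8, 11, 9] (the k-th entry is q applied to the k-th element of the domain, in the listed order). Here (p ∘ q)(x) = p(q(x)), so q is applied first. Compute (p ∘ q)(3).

(p ∘ q)(3) = p(q(3)). q(3) = 10, then p(10) = 2. So (p ∘ q)(3) = 2.

2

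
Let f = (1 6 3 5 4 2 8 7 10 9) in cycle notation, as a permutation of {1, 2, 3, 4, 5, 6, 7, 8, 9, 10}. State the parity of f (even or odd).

The cycle lengths are 10.
A cycle of length ℓ contributes ℓ−1 transpositions, so f is a product of 9 transpositions — odd.

odd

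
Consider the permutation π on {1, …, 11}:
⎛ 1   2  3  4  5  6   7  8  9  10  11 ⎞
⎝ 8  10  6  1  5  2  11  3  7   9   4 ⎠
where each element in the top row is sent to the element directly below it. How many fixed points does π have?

1

The fixed points (elements with π(x) = x) are {5}, so there is 1.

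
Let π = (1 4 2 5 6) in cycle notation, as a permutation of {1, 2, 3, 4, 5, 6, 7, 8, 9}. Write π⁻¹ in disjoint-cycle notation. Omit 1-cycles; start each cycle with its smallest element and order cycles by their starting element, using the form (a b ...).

If π sends a → b within a cycle, π⁻¹ sends b → a; equivalently, reverse each cycle.
Reversing each cycle of π and rotating so the smallest element leads gives (1 6 5 2 4).

(1 6 5 2 4)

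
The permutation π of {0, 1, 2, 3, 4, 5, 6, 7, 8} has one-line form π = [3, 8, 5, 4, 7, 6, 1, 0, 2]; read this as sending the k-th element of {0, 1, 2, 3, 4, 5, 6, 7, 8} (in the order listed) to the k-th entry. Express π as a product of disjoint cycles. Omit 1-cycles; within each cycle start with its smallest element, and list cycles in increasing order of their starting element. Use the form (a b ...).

Iterating π from 0 gives 0 → 3 → 4 → 7 → 0; that is the 4-cycle (0 3 4 7).
Continuing from each remaining unvisited element yields (0 3 4 7)(1 8 2 5 6).

(0 3 4 7)(1 8 2 5 6)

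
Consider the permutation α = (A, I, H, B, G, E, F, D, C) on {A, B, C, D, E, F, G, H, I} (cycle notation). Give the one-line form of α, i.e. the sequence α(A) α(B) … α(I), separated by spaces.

I G A C F D E B H

Image by image: A→I, B→G, C→A, D→C, E→F, F→D, G→E, H→B, I→H.
Listing these in domain order gives I G A C F D E B H.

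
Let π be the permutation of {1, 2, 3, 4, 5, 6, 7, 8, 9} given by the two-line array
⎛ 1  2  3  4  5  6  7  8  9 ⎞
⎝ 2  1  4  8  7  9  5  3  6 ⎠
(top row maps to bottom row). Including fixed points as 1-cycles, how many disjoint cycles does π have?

4

The cycle decomposition is (1 2)(3 4 8)(5 7)(6 9), which has 4 cycles (counting 1-cycles).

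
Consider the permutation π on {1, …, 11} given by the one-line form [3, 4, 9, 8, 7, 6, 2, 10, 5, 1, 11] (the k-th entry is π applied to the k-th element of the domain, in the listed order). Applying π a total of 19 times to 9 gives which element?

5

Tracing 9 → 5 → … returns to 9 after 9 steps, so 9 lies in a 9-cycle (1 3 9 5 7 2 4 8 10).
On a 9-cycle, π^9 is the identity, so π^19 = π^1 there (19 ≡ 1 mod 9).
Advancing 1 step from 9: 9 → 5.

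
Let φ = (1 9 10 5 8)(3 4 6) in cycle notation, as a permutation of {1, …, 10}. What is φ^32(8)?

9

8 lies in the 5-cycle (1 9 10 5 8).
Powers repeat with period 5 on this cycle, and 32 mod 5 = 2, so φ^32(8) = φ^2(8).
Stepping 2 places around the cycle: 8 → 1 → 9.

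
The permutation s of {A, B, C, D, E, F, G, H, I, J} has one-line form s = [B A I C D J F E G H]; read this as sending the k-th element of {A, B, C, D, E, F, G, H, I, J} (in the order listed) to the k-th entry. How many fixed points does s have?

0

No element satisfies s(x) = x, so there are 0 fixed points.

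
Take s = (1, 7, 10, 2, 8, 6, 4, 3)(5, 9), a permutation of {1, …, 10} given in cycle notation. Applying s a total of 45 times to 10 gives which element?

10 lies in the 8-cycle (1, 7, 10, 2, 8, 6, 4, 3).
Since the cycle has length 8, s^45 acts on it the same as s^5 (45 mod 8 = 5).
Stepping 5 places around the cycle: 10 → 2 → 8 → 6 → 4 → 3.

3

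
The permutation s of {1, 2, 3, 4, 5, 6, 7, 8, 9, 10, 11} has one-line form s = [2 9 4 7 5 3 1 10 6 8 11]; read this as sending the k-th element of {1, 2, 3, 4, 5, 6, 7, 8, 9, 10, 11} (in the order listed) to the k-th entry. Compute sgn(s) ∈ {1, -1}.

In disjoint-cycle form the cycle lengths are 7, 2, 1, 1.
A cycle is odd iff its length is even; s has 1 even-length cycle, so sgn(s) = (−1)^1 and s is odd.

-1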